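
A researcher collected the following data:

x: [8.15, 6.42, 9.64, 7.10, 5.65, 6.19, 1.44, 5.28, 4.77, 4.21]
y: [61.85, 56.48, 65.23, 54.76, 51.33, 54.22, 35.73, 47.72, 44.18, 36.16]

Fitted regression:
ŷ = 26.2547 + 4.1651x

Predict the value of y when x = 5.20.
ŷ = 47.9132

x = 5.20 lies inside the observed range [1.44, 9.64], so the fitted equation applies directly:

ŷ = 26.2547 + 4.1651 × 5.20
ŷ = 26.2547 + 21.6585
ŷ = 47.9132

This is the fitted mean response at that x — an individual observation would come with a wider prediction interval.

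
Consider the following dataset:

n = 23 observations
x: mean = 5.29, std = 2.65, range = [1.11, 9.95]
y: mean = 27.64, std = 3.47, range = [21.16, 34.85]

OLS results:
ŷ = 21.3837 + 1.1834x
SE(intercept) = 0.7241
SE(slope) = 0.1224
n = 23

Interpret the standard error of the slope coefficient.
The slope 1.1834 is pinned down to within about ±0.1224 (one SE) by these data — relative uncertainty 10.3%, i.e. precise.

SE(β̂₁) = s / √Sxx, where s is the residual standard deviation and Sxx = Σ(x − x̄)². It is the yardstick for how far β̂₁ = 1.1834 could plausibly be from the true slope.

Relative precision:
- SE / |β̂₁| = 0.1224 / 1.1834 = 10.3%
- Rule of thumb (under 20%: precise; 20% to under 50%: moderately precise; 50% or more: imprecise) → precise

Rough 95% range (±2 SE): 1.1834 ± 0.2448 → (0.9386, 1.4282).

What drives SE(β̂₁): wider spread of x values → smaller SE; larger n (here n = 23) → smaller SE; more residual scatter → larger SE.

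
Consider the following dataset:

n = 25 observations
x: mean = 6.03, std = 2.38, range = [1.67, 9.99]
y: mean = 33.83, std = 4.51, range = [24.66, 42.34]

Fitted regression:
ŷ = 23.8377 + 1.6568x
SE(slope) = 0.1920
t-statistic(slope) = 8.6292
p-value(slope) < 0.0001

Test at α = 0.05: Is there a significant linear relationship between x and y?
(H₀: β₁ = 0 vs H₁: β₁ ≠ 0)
p-value < 0.0001 < α = 0.05, so we reject H₀. The relationship is significant.

Hypothesis test for the slope coefficient:

H₀: β₁ = 0 (no linear relationship)
H₁: β₁ ≠ 0 (linear relationship exists)

Test statistic: t = β̂₁ / SE(β̂₁) = 1.6568 / 0.1920 = 8.6292

With df = 23, the two-sided p-value for |t| = 8.6292 is <0.0001.

Decision rule: reject H₀ if p-value < α.
p-value < 0.0001 < α = 0.05 → reject H₀.

Conclusion: the linear association between x and y is significant at the 5% level.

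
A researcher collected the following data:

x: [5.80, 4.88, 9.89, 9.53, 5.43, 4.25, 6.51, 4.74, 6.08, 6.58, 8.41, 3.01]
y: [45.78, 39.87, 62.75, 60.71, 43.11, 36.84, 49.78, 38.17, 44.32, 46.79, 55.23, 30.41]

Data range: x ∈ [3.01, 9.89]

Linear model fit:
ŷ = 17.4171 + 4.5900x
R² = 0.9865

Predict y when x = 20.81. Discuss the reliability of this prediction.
The equation gives ŷ = 112.9350; however x = 20.81 is 10.92 units above the observed range, so this extrapolated value should not be trusted.

Prediction calculation:
ŷ = 17.4171 + 4.5900 × 20.81
ŷ = 112.9350

Reliability:
- Data range: x ∈ [3.01, 9.89]
- Prediction point: x = 20.81 is 10.92 units above the observed range → this is EXTRAPOLATION, not interpolation

Why that matters here:
- Real relationships often flatten, saturate, or turn nonlinear at extremes
- There are no observations near this x to validate the fitted line there

The R² = 0.9865 only validates the fit within [3.01, 9.89]; treat ŷ = 112.9350 with caution.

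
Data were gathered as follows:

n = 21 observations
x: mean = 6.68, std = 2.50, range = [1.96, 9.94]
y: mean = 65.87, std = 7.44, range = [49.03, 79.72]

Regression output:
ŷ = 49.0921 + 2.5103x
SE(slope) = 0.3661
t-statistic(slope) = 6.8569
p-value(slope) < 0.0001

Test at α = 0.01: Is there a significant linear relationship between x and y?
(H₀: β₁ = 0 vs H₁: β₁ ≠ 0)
Since p-value < 0.0001 < α = 0.01, reject H₀ — the slope is significantly different from 0.

Hypothesis test for the slope coefficient:

H₀: β₁ = 0 (no linear relationship)
H₁: β₁ ≠ 0 (linear relationship exists)

Test statistic: t = β̂₁ / SE(β̂₁) = 2.5103 / 0.3661 = 6.8569

The p-value (<0.0001) is the probability, under H₀, of a t-statistic at least as extreme as |t| = 6.8569 (two-sided, df = n − 2 = 19).

Decision rule: reject H₀ if p-value < α.
p-value < 0.0001 < α = 0.01 → reject H₀.

Conclusion: the linear association between x and y is significant at the 1% level.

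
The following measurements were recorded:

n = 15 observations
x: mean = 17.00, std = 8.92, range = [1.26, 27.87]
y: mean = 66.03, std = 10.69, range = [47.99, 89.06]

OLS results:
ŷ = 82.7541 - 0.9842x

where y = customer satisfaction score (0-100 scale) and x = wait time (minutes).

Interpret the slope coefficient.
On average, satisfaction score is about 0.9842 points lower for every extra minute of wait time.

The slope β₁ = -0.9842 gives the rate at which the fitted satisfaction score changes with wait time.

Interpretation:
- Wait time up by 1 minute → predicted satisfaction score decreases by 0.9842 points
- The effect is assumed constant over the observed range of x (linearity)
- The sign (−) gives the direction; the magnitude 0.9842 gives the size of the effect per minute

(β₀ = 82.7541 is the fitted value at x = 0 and is not part of the slope interpretation.)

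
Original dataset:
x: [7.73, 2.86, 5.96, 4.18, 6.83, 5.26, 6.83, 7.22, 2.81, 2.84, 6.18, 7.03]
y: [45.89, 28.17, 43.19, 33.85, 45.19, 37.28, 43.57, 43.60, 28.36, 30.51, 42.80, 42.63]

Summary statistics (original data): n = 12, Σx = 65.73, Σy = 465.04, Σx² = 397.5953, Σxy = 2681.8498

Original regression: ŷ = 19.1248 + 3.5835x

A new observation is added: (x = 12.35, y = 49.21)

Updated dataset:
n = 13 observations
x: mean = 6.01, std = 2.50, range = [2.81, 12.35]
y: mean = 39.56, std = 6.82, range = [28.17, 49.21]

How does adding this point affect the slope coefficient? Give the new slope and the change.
Adding the point moves β₁ from 3.5835 to 2.4758, i.e. it decreases by 1.1077 (-30.9%).

x = 12.35 lies well outside the original x-range [2.81, 7.73] (x̄ ≈ 5.48), so this observation has high leverage and can move the slope substantially.

Step 1: Update the sums with the new point (n goes from 12 to 13)
Σx  = 65.73 + 12.35 = 78.08
Σy  = 465.04 + 49.21 = 514.25
Σx² = 397.5953 + 12.35² = 397.5953 + 152.5225 = 550.1178
Σxy = 2681.8498 + 12.35×49.21 = 2681.8498 + 607.7435 = 3289.5933

Step 2: Recompute the slope with b₁ = (nΣxy − ΣxΣy) / (nΣx² − (Σx)²)
Numerator   = 13×3289.5933 − 78.08×514.25 = 42764.7129 − 40152.6400 = 2612.0729
Denominator = 13×550.1178 − 78.08² = 7151.5314 − 6096.4864 = 1055.0450
b₁(new) = 2612.0729 / 1055.0450 = 2.4758

(Same formula on the original sums: (12×2681.8498 − 65.73×465.04) / (12×397.5953 − 65.73²) = 1615.1184 / 450.7107 = 3.5835, matching the given fit.)

Step 3: Change in slope
Δβ₁ = 2.4758 − 3.5835 = -1.1077
Relative change = -1.1077 / 3.5835 × 100% = -30.9%
→ the slope decreases when the point is added.

A high-leverage point only changes the slope if it is off the original line; here y = 49.21 is below the original trend, so the slope decreases.
In practice: examine leverage (hᵢ) and Cook's distance rather than deleting it automatically; investigate whether it comes from the same population as the rest of the sample.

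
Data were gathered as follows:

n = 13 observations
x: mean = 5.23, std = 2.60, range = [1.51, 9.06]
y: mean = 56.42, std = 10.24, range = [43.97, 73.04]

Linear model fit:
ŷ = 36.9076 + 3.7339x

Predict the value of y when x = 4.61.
ŷ = 54.1209

Plug x = 4.61 into the fitted line:

ŷ = 36.9076 + 3.7339 × 4.61
ŷ = 36.9076 + 17.2133
ŷ = 54.1209

This is the fitted mean response at that x — an individual observation would come with a wider prediction interval.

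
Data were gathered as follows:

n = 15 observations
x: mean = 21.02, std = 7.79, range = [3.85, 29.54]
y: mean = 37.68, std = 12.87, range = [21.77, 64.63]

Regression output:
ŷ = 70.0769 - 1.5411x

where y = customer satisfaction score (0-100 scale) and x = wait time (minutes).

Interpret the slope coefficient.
For each additional minute of wait time, predicted satisfaction score decreases by approximately 1.5411 points.

The slope β₁ = -1.5411 gives the rate at which the fitted satisfaction score changes with wait time.

Interpretation:
- Wait time up by 1 minute → predicted satisfaction score decreases by 1.5411 points
- This is a linear approximation: the same per-unit change is assumed across the whole observed x range
- The sign (−) gives the direction; the magnitude 1.5411 gives the size of the effect per minute

(β₀ = 70.0769 is the fitted value at x = 0 and is not part of the slope interpretation.)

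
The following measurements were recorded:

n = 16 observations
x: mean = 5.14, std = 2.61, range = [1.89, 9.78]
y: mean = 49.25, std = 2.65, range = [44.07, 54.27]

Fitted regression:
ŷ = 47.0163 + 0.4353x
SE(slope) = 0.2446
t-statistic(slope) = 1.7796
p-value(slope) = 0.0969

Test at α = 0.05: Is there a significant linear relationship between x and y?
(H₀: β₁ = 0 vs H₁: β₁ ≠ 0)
Since p-value = 0.0969 ≥ α = 0.05, fail to reject H₀ — the slope is not significantly different from 0.

Hypothesis test for the slope coefficient:

H₀: β₁ = 0 (no linear relationship)
H₁: β₁ ≠ 0 (linear relationship exists)

Test statistic: t = β̂₁ / SE(β̂₁) = 0.4353 / 0.2446 = 1.7796

With df = 14, the two-sided p-value for |t| = 1.7796 is 0.0969.

Decision rule: reject H₀ if p-value < α.
p-value = 0.0969 ≥ α = 0.05 → fail to reject H₀.

Conclusion: the linear association between x and y is not significant at the 5% level.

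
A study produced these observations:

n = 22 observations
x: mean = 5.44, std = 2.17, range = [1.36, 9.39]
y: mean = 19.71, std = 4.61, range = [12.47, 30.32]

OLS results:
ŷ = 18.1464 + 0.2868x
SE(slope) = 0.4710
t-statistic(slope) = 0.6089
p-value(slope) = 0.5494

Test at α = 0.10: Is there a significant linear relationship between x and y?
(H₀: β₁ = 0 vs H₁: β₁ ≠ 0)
Since p-value = 0.5494 ≥ α = 0.10, fail to reject H₀ — the slope is not significantly different from 0.

Hypothesis test for the slope coefficient:

H₀: β₁ = 0 (no linear relationship)
H₁: β₁ ≠ 0 (linear relationship exists)

Test statistic: t = β̂₁ / SE(β̂₁) = 0.2868 / 0.4710 = 0.6089

p = 0.5494: how often a slope estimate this far from 0 (in SE units) would arise by chance if β₁ were truly 0.

Decision rule: reject H₀ if p-value < α.
p-value = 0.5494 ≥ α = 0.10 → fail to reject H₀.

There is not sufficient evidence at the 10% significance level to conclude that a linear relationship exists between x and y.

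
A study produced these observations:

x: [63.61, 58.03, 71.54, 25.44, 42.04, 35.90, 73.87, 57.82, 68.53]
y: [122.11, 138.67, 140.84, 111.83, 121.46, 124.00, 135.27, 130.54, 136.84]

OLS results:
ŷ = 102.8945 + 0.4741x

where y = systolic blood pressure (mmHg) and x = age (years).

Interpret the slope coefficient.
On average, blood pressure is about 0.4741 mmHg higher for every extra year of age.

The slope β₁ = 0.4741 gives the rate at which the fitted blood pressure changes with age.

Interpretation:
- Age up by 1 year → predicted blood pressure increases by 0.4741 mmHg
- This is a linear approximation: the same per-unit change is assumed across the whole observed x range

(β₀ = 102.8945 is the fitted value at x = 0 and is not part of the slope interpretation.)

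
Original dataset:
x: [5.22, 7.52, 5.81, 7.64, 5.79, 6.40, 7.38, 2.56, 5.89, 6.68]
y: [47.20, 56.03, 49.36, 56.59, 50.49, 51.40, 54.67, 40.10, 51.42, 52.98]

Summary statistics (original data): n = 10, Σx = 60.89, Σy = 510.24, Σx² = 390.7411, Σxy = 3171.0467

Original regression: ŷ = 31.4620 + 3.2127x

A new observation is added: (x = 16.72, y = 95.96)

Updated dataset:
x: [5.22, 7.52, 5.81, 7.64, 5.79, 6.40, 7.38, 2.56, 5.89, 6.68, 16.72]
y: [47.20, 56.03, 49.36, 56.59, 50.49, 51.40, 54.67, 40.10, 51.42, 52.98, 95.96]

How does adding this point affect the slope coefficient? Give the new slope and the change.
The slope changes from 3.2127 to 4.0618 (change of +0.8491, or +26.4%).

x = 16.72 lies well outside the original x-range [2.56, 7.64] (x̄ ≈ 6.09), so this observation has high leverage and can move the slope substantially.

Step 1: Update the sums with the new point (n goes from 10 to 11)
Σx  = 60.89 + 16.72 = 77.61
Σy  = 510.24 + 95.96 = 606.20
Σx² = 390.7411 + 16.72² = 390.7411 + 279.5584 = 670.2995
Σxy = 3171.0467 + 16.72×95.96 = 3171.0467 + 1604.4512 = 4775.4979

Step 2: Recompute the slope with b₁ = (nΣxy − ΣxΣy) / (nΣx² − (Σx)²)
Numerator   = 11×4775.4979 − 77.61×606.20 = 52530.4769 − 47047.1820 = 5483.2949
Denominator = 11×670.2995 − 77.61² = 7373.2945 − 6023.3121 = 1349.9824
b₁(new) = 5483.2949 / 1349.9824 = 4.0618

(Same formula on the original sums: (10×3171.0467 − 60.89×510.24) / (10×390.7411 − 60.89²) = 641.9534 / 199.8189 = 3.2127, matching the given fit.)

Step 3: Change in slope
Δβ₁ = 4.0618 − 3.2127 = +0.8491
Relative change = +0.8491 / 3.2127 × 100% = +26.4%
→ the slope increases when the point is added.

A high-leverage point only changes the slope if it is off the original line; here y = 95.96 is above the original trend, so the slope increases.
In practice: refit with and without it and report both if conclusions differ.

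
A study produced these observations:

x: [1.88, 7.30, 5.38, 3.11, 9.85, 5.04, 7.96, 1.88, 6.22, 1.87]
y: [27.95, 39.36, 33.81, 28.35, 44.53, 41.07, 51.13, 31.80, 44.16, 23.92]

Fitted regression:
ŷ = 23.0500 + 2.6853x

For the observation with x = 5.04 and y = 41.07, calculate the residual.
Residual = 4.4861

The residual is the difference between the actual value and the predicted value:

Residual = y - ŷ

Step 1: Calculate predicted value
ŷ = 23.0500 + 2.6853 × 5.04
ŷ = 36.5839

Step 2: Calculate residual
Residual = 41.07 - 36.5839
Residual = 4.4861

Interpretation: the model underestimates the actual value by 4.4861 at this point (positive residual → observation lies above the fitted line).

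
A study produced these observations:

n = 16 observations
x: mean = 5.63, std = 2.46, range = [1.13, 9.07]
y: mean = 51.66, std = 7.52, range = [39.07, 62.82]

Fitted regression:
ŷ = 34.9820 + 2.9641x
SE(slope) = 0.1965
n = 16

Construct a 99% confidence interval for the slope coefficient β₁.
The 99% CI for β₁ is (2.3792, 3.5490)

Confidence interval for the slope:

The 99% CI for β₁ is: β̂₁ ± t*(α/2, n-2) × SE(β̂₁)

Step 1: Find critical t-value
- Confidence level = 0.99
- Degrees of freedom = n - 2 = 16 - 2 = 14
- t*(α/2, 14) = 2.9768

Step 2: Calculate margin of error
Margin = 2.9768 × 0.1965 = 0.5849

Step 3: Construct interval
CI = 2.9641 ± 0.5849
CI = (2.3792, 3.5490)

Interpretation: intervals built this way capture the true β₁ in 99% of repeated samples; here the plausible range for the per-unit effect of x on y is 2.3792 to 3.5490.
The interval does not include 0, suggesting a significant linear relationship.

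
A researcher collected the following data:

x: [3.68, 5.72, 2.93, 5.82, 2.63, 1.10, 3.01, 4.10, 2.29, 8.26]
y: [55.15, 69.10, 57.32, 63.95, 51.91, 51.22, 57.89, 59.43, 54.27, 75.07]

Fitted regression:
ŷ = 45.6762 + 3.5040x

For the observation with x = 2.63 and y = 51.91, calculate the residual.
Residual = -2.9817

The residual is the difference between the actual value and the predicted value:

Residual = y - ŷ

Step 1: Calculate predicted value
ŷ = 45.6762 + 3.5040 × 2.63
ŷ = 54.8917

Step 2: Calculate residual
Residual = 51.91 - 54.8917
Residual = -2.9817

The residual is negative, so the observed y = 51.91 sits below the regression line (the line overestimates it by 2.9817).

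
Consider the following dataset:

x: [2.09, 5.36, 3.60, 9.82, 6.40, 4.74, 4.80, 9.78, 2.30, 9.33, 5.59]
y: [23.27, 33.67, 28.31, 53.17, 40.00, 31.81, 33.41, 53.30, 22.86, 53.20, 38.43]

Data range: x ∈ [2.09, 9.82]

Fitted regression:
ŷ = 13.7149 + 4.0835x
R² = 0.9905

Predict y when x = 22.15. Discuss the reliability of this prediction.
ŷ = 104.1644 (extrapolation — x = 22.15 lies outside [2.09, 9.82], so reliability is low).

Prediction calculation:
ŷ = 13.7149 + 4.0835 × 22.15
ŷ = 104.1644

Reliability:
- Data range: x ∈ [2.09, 9.82]
- Prediction point: x = 22.15 is 12.33 units above the observed range → this is EXTRAPOLATION, not interpolation

Why that matters here:
- R² describes fit only over the sampled x values; it says nothing about behaviour beyond them
- Real relationships often flatten, saturate, or turn nonlinear at extremes
- The linear relationship may not hold outside the observed range

Report the number if required, but flag clearly that it is an extrapolation.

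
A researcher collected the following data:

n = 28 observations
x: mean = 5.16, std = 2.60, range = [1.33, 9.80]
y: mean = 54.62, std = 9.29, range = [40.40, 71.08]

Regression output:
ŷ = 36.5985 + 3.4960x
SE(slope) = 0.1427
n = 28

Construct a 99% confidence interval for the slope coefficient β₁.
The 99% CI for β₁ is (3.0995, 3.8925)

Confidence interval for the slope:

The 99% CI for β₁ is: β̂₁ ± t*(α/2, n-2) × SE(β̂₁)

Step 1: Find critical t-value
- Confidence level = 0.99
- Degrees of freedom = n - 2 = 28 - 2 = 26
- t*(α/2, 26) = 2.7787

Step 2: Calculate margin of error
Margin = 2.7787 × 0.1427 = 0.3965

Step 3: Construct interval
CI = 3.4960 ± 0.3965
CI = (3.0995, 3.8925)

Interpretation: We are 99% confident that the true slope β₁ lies between 3.0995 and 3.8925.
Since 0 is outside the interval, a two-sided test at α = 0.01 would reject H₀: β₁ = 0.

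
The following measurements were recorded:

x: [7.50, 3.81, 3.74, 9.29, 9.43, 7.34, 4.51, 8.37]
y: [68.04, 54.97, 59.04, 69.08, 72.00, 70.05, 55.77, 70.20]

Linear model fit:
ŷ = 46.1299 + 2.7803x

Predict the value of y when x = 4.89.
ŷ = 59.7256

To predict y for x = 4.89, substitute into the regression equation:

ŷ = 46.1299 + 2.7803 × 4.89
ŷ = 46.1299 + 13.5957
ŷ = 59.7256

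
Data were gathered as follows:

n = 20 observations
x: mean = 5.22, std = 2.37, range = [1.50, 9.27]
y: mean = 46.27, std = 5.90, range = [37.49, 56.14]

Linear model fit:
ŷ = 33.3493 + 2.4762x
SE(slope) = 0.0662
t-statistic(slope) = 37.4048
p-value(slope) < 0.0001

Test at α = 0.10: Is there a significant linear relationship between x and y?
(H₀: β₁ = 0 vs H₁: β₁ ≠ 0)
Reject H₀: p-value < 0.0001 < α = 0.10. The linear relationship is significant at the 10% level.

Hypothesis test for the slope coefficient:

H₀: β₁ = 0 (no linear relationship)
H₁: β₁ ≠ 0 (linear relationship exists)

Test statistic: t = β̂₁ / SE(β̂₁) = 2.4762 / 0.0662 = 37.4048

p < 0.0001: how often a slope estimate this far from 0 (in SE units) would arise by chance if β₁ were truly 0.

Decision rule: reject H₀ if p-value < α.
p-value < 0.0001 < α = 0.10 → reject H₀.

At α = 0.10 the data do provide convincing evidence of a nonzero slope.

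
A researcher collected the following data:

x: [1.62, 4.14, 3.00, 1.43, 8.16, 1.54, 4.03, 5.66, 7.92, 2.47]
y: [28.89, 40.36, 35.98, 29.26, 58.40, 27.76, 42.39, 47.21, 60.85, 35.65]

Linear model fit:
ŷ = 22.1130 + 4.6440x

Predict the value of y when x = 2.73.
ŷ = 34.7911

x = 2.73 lies inside the observed range [1.43, 8.16], so the fitted equation applies directly:

ŷ = 22.1130 + 4.6440 × 2.73
ŷ = 22.1130 + 12.6781
ŷ = 34.7911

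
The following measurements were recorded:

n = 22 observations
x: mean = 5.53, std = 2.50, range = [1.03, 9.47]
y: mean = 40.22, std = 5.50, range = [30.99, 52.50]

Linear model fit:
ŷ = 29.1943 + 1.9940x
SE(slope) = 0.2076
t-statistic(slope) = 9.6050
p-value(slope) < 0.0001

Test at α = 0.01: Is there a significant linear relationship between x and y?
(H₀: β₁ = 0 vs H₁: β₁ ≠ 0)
Reject H₀: p-value < 0.0001 < α = 0.01. The linear relationship is significant at the 1% level.

Hypothesis test for the slope coefficient:

H₀: β₁ = 0 (no linear relationship)
H₁: β₁ ≠ 0 (linear relationship exists)

Test statistic: t = β̂₁ / SE(β̂₁) = 1.9940 / 0.2076 = 9.6050

With df = 20, the two-sided p-value for |t| = 9.6050 is <0.0001.

Decision rule: reject H₀ if p-value < α.
p-value < 0.0001 < α = 0.01 → reject H₀.

At α = 0.01 the data do provide convincing evidence of a nonzero slope.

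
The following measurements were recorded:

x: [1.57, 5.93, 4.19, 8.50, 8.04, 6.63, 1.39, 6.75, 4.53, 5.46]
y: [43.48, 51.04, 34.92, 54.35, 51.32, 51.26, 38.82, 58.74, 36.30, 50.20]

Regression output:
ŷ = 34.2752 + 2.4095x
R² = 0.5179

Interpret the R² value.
R² = 0.5179 means 51.79% of the variation in y is explained by the linear relationship with x. This indicates a moderate fit.

R² = 1 − SS_res/SS_tot compares the residual scatter to the total scatter of y about its mean.

Here R² = 0.5179:
- Explained: 51.79% of the variation in y
- Unexplained (residual): 100% − 51.79% = 48.21%
- Rule of thumb (below 0.3 weak; 0.3 to below 0.7 moderate; 0.7 and above strong) → moderate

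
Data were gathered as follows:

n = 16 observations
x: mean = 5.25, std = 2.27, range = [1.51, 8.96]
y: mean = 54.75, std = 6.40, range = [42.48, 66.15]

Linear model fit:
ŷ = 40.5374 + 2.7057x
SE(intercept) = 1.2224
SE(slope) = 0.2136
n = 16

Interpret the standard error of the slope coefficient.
The slope 2.7057 is pinned down to within about ±0.2136 (one SE) by these data — relative uncertainty 7.9%, i.e. precise.

SE(β̂₁) = s / √Sxx, where s is the residual standard deviation and Sxx = Σ(x − x̄)². It is the yardstick for how far β̂₁ = 2.7057 could plausibly be from the true slope.

Relative precision:
- SE / |β̂₁| = 0.2136 / 2.7057 = 7.9%
- Rule of thumb (under 20%: precise; 20% to under 50%: moderately precise; 50% or more: imprecise) → precise

Link to interval estimation: a confidence interval for β₁ is β̂₁ ± t* × 0.2136, so SE sets the half-width per unit of t*.

What drives SE(β̂₁): wider spread of x values → smaller SE; larger n (here n = 16) → smaller SE.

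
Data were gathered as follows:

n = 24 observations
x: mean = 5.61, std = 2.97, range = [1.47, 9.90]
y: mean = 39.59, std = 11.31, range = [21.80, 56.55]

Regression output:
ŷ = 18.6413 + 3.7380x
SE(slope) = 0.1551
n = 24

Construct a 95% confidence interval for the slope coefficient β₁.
The 95% CI for β₁ is (3.4163, 4.0597)

Confidence interval for the slope:

The 95% CI for β₁ is: β̂₁ ± t*(α/2, n-2) × SE(β̂₁)

Step 1: Find critical t-value
- Confidence level = 0.95
- Degrees of freedom = n - 2 = 24 - 2 = 22
- t*(α/2, 22) = 2.0739

Step 2: Calculate margin of error
Margin = 2.0739 × 0.1551 = 0.3217

Step 3: Construct interval
CI = 3.7380 ± 0.3217
CI = (3.4163, 4.0597)

Interpretation: We are 95% confident that the true slope β₁ lies between 3.4163 and 4.0597.
Since 0 is outside the interval, a two-sided test at α = 0.05 would reject H₀: β₁ = 0.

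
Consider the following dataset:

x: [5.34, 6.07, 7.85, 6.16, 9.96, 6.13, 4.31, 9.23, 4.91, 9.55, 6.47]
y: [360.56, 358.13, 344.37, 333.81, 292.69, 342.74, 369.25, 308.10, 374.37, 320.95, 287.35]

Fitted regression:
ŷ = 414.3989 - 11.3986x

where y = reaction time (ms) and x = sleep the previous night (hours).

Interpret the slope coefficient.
For each additional hour of sleep, predicted reaction time decreases by approximately 11.3986 ms.

The slope β₁ = -11.3986 gives the rate at which the fitted reaction time changes with sleep.

Interpretation:
- Sleep up by 1 hour → predicted reaction time decreases by 11.3986 ms
- The effect is assumed constant over the observed range of x (linearity)
- The slope describes association in these data, not necessarily a causal effect

The intercept β₀ = 414.3989 is the predicted reaction time when sleep = 0; since the smallest observed x is 4.31, this is an extrapolation and mainly anchors the line.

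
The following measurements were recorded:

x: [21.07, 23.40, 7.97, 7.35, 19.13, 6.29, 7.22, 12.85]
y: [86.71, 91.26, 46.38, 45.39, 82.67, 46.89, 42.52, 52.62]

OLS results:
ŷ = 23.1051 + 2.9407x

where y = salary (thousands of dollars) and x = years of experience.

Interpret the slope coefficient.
An increase of one year in experience is associated with a 2.9407 thousand dollars increase in predicted salary.

The slope β₁ = 2.9407 gives the rate at which the fitted salary changes with experience.

Interpretation:
- Experience up by 1 year → predicted salary increases by 2.9407 thousand dollars
- The effect is assumed constant over the observed range of x (linearity)
- The slope describes association in these data, not necessarily a causal effect

(β₀ = 23.1051 is the fitted value at x = 0 and is not part of the slope interpretation.)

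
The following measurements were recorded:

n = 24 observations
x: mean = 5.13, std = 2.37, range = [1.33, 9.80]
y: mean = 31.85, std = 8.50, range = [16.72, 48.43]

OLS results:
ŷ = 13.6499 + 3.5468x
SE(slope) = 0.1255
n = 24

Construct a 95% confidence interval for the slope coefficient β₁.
The 95% CI for β₁ is (3.2865, 3.8071)

Confidence interval for the slope:

The 95% CI for β₁ is: β̂₁ ± t*(α/2, n-2) × SE(β̂₁)

Step 1: Find critical t-value
- Confidence level = 0.95
- Degrees of freedom = n - 2 = 24 - 2 = 22
- t*(α/2, 22) = 2.0739

Step 2: Calculate margin of error
Margin = 2.0739 × 0.1255 = 0.2603

Step 3: Construct interval
CI = 3.5468 ± 0.2603
CI = (3.2865, 3.8071)

Interpretation: each one-unit increase in x is associated with a change in mean y of between 3.2865 and 3.8071, with 95% confidence.
Both endpoints are positive, so the data support a genuinely positive slope at this confidence level.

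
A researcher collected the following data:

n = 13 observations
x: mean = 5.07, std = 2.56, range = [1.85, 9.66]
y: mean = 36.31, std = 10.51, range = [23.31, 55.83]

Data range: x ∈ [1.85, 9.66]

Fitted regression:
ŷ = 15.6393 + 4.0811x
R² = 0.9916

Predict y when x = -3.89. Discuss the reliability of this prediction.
The equation gives ŷ = -0.2362; however x = -3.89 is 5.74 units below the observed range, so this extrapolated value should not be trusted.

Prediction calculation:
ŷ = 15.6393 + 4.0811 × (-3.89)
ŷ = -0.2362

Reliability:
- Data range: x ∈ [1.85, 9.66]
- Prediction point: x = -3.89 is 5.74 units below the observed range → this is EXTRAPOLATION, not interpolation

Why that matters here:
- The linear relationship may not hold outside the observed range
- There are no observations near this x to validate the fitted line there

The R² = 0.9916 only validates the fit within [1.85, 9.66]; treat ŷ = -0.2362 with caution.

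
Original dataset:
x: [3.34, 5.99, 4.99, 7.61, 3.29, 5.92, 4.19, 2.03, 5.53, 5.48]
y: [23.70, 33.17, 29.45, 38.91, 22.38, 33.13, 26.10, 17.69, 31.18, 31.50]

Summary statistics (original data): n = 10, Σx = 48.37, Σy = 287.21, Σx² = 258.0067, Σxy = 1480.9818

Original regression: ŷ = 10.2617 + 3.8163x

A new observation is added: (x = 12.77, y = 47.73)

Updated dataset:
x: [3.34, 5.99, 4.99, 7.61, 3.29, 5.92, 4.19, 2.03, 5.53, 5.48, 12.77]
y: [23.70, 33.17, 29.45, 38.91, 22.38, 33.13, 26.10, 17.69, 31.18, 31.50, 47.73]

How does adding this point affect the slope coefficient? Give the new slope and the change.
Adding the point moves β₁ from 3.8163 to 2.8164, i.e. it decreases by 0.9999 (-26.2%).

x = 12.77 lies well outside the original x-range [2.03, 7.61] (x̄ ≈ 4.84), so this observation has high leverage and can move the slope substantially.

Step 1: Update the sums with the new point (n goes from 10 to 11)
Σx  = 48.37 + 12.77 = 61.14
Σy  = 287.21 + 47.73 = 334.94
Σx² = 258.0067 + 12.77² = 258.0067 + 163.0729 = 421.0796
Σxy = 1480.9818 + 12.77×47.73 = 1480.9818 + 609.5121 = 2090.4939

Step 2: Recompute the slope with b₁ = (nΣxy − ΣxΣy) / (nΣx² − (Σx)²)
Numerator   = 11×2090.4939 − 61.14×334.94 = 22995.4329 − 20478.2316 = 2517.2013
Denominator = 11×421.0796 − 61.14² = 4631.8756 − 3738.0996 = 893.7760
b₁(new) = 2517.2013 / 893.7760 = 2.8164

(Same formula on the original sums: (10×1480.9818 − 48.37×287.21) / (10×258.0067 − 48.37²) = 917.4703 / 240.4101 = 3.8163, matching the given fit.)

Step 3: Change in slope
Δβ₁ = 2.8164 − 3.8163 = -0.9999
Relative change = -0.9999 / 3.8163 × 100% = -26.2%
→ the slope decreases when the point is added.

Because the point sits below the extension of the original line at a high-leverage x, it tilts the fit down.
In practice: investigate whether it comes from the same population as the rest of the sample; refit with and without it and report both if conclusions differ.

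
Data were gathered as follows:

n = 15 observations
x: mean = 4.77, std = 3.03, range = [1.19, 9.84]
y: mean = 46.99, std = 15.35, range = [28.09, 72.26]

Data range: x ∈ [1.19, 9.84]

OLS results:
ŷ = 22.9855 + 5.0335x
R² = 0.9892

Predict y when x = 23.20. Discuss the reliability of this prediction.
ŷ = 139.7627 (extrapolation — x = 23.20 lies outside [1.19, 9.84], so reliability is low).

Prediction calculation:
ŷ = 22.9855 + 5.0335 × 23.20
ŷ = 139.7627

Reliability:
- Data range: x ∈ [1.19, 9.84]
- Prediction point: x = 23.20 is 13.36 units above the observed range → this is EXTRAPOLATION, not interpolation

Why that matters here:
- R² describes fit only over the sampled x values; it says nothing about behaviour beyond them
- Real relationships often flatten, saturate, or turn nonlinear at extremes

Report the number if required, but flag clearly that it is an extrapolation.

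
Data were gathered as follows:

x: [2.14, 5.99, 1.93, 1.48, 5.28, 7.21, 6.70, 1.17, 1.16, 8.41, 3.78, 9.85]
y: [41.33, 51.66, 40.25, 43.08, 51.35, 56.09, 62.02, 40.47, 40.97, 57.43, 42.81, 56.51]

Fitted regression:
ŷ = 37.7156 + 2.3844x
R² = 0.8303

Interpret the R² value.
R² = 0.8303 means 83.03% of the variation in y is explained by the linear relationship with x. This indicates a strong fit.

R² = 1 − SS_res/SS_tot compares the residual scatter to the total scatter of y about its mean.

Here R² = 0.8303:
- Explained: 83.03% of the variation in y
- Unexplained (residual): 100% − 83.03% = 16.97%
- Rule of thumb (below 0.3 weak; 0.3 to below 0.7 moderate; 0.7 and above strong) → strong

Calculation: R² = 1 − (SS_res / SS_tot), where SS_res is the sum of squared residuals and SS_tot the total sum of squares.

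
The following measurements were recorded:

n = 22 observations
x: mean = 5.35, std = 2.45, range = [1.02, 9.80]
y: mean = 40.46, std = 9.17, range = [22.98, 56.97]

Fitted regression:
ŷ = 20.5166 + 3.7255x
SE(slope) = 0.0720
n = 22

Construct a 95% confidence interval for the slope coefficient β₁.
The 95% CI for β₁ is (3.5753, 3.8757)

Confidence interval for the slope:

The 95% CI for β₁ is: β̂₁ ± t*(α/2, n-2) × SE(β̂₁)

Step 1: Find critical t-value
- Confidence level = 0.95
- Degrees of freedom = n - 2 = 22 - 2 = 20
- t*(α/2, 20) = 2.0860

Step 2: Calculate margin of error
Margin = 2.0860 × 0.0720 = 0.1502

Step 3: Construct interval
CI = 3.7255 ± 0.1502
CI = (3.5753, 3.8757)

Interpretation: intervals built this way capture the true β₁ in 95% of repeated samples; here the plausible range for the per-unit effect of x on y is 3.5753 to 3.8757.
The interval does not include 0, suggesting a significant linear relationship.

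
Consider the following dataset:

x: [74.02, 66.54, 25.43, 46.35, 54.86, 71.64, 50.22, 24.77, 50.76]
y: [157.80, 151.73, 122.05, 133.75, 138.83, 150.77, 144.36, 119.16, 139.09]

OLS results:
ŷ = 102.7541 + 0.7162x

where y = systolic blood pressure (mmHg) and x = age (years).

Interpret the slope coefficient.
For each additional year of age, predicted blood pressure increases by approximately 0.7162 mmHg.

The slope β₁ = 0.7162 gives the rate at which the fitted blood pressure changes with age.

Interpretation:
- Age up by 1 year → predicted blood pressure increases by 0.7162 mmHg
- The effect is assumed constant over the observed range of x (linearity)
- The slope describes association in these data, not necessarily a causal effect

(β₀ = 102.7541 is the fitted value at x = 0 and is not part of the slope interpretation.)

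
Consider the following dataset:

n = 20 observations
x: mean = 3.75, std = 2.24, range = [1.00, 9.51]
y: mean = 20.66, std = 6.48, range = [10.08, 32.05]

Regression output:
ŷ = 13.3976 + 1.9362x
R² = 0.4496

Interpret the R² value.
The model explains 44.96% of the variance in y (R² = 0.4496), leaving 55.04% unexplained; the fit is moderate.

R² = 1 − SS_res/SS_tot compares the residual scatter to the total scatter of y about its mean.

Here R² = 0.4496:
- Explained: 44.96% of the variation in y
- Unexplained (residual): 100% − 44.96% = 55.04%
- Rule of thumb (below 0.3 weak; 0.3 to below 0.7 moderate; 0.7 and above strong) → moderate

Note: R² says nothing about causation, and a high R² does not by itself mean the linear form is appropriate — check the residuals.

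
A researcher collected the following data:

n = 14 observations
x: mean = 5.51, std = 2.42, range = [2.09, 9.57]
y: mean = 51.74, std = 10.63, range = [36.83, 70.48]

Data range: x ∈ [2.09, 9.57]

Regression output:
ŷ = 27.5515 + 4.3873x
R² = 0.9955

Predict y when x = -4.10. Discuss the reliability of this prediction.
ŷ = 9.5636, but this is extrapolation (below the data range [2.09, 9.57]) and may be unreliable.

Prediction calculation:
ŷ = 27.5515 + 4.3873 × (-4.10)
ŷ = 9.5636

Reliability:
- Data range: x ∈ [2.09, 9.57]
- Prediction point: x = -4.10 is 6.19 units below the observed range → this is EXTRAPOLATION, not interpolation

Why that matters here:
- The standard error of prediction grows with (x − x̄)², and x = -4.10 is far from x̄ = 5.51
- The linear relationship may not hold outside the observed range
- Real relationships often flatten, saturate, or turn nonlinear at extremes

A defensible statement: 'if the linear trend continued to x = -4.10, y would be about 9.5636' — the premise is untested.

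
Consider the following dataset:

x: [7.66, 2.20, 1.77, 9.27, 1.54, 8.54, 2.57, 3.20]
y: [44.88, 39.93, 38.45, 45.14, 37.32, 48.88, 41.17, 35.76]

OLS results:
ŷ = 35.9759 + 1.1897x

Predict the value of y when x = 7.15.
ŷ = 44.4823

To predict y for x = 7.15, substitute into the regression equation:

ŷ = 35.9759 + 1.1897 × 7.15
ŷ = 35.9759 + 8.5064
ŷ = 44.4823

This is the fitted mean response at that x — an individual observation would come with a wider prediction interval.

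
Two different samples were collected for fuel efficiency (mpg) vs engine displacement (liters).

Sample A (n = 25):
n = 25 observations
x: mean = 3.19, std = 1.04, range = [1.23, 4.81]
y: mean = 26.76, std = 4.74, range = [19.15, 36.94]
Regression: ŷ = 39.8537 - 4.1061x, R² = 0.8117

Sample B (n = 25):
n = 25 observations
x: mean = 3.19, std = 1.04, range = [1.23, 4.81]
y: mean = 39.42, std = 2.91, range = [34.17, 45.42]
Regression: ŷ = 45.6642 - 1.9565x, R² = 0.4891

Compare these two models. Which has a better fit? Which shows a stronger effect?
Model A has the better fit (R² = 0.8117 vs 0.4891). Model A shows the stronger effect (|β₁| = 4.1061 vs 1.9565).

Model Comparison:

Fit — compare R²:
- Model A: R² = 0.8117 → 81.17% of variance in fuel efficiency explained
- Model B: R² = 0.4891 → 48.91% of variance in fuel efficiency explained
- 0.8117 > 0.4891 → Model A has the better fit

Effect size (slope magnitude):
- Model A: β₁ = -4.1061 → predicted fuel efficiency falls 4.1061 mpg per additional liter of engine displacement
- Model B: β₁ = -1.9565 → predicted fuel efficiency falls 1.9565 mpg per additional liter of engine displacement
- |-4.1061| > |-1.9565| → Model A shows the stronger marginal effect

Note: A steeper slope doesn't make a better model if the scatter around the line is large.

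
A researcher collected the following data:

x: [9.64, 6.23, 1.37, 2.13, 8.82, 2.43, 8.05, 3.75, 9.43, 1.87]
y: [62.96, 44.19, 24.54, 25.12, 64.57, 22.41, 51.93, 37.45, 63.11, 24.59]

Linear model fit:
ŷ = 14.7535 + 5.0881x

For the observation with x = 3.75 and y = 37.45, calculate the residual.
Residual = 3.6161

The residual is the difference between the actual value and the predicted value:

Residual = y - ŷ

Step 1: Calculate predicted value
ŷ = 14.7535 + 5.0881 × 3.75
ŷ = 33.8339

Step 2: Calculate residual
Residual = 37.45 - 33.8339
Residual = 3.6161

The residual is positive, so the observed y = 37.45 sits above the regression line (the line underestimates it by 3.6161).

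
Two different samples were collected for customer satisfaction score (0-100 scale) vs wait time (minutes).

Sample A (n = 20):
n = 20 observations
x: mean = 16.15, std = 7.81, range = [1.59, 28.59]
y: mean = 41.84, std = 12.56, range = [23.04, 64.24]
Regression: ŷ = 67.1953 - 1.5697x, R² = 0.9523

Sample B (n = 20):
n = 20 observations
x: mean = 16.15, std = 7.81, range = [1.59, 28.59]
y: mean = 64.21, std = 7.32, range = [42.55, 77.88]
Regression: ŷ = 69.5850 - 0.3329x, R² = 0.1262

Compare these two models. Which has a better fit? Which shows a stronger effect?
Model A has the better fit (R² = 0.9523 vs 0.1262). Model A shows the stronger effect (|β₁| = 1.5697 vs 0.3329).

Model Comparison:

Fit — compare R²:
- Model A: R² = 0.9523 → 95.23% of variance in satisfaction score explained
- Model B: R² = 0.1262 → 12.62% of variance in satisfaction score explained
- 0.9523 > 0.1262 → Model A has the better fit

Effect size (slope magnitude):
- Model A: β₁ = -1.5697 → predicted satisfaction score falls 1.5697 points per additional minute of wait time
- Model B: β₁ = -0.3329 → predicted satisfaction score falls 0.3329 points per additional minute of wait time
- |-1.5697| > |-0.3329| → Model A shows the stronger marginal effect

Note: A better fit (higher R²) doesn't necessarily mean a more important relationship.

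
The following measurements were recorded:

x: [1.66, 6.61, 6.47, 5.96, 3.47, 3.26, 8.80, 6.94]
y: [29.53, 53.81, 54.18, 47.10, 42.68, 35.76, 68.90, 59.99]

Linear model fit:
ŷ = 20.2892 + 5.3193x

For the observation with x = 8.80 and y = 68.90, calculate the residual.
Residual = 1.8010

The residual is the difference between the actual value and the predicted value:

Residual = y - ŷ

Step 1: Calculate predicted value
ŷ = 20.2892 + 5.3193 × 8.80
ŷ = 67.0990

Step 2: Calculate residual
Residual = 68.90 - 67.0990
Residual = 1.8010

The residual is positive, so the observed y = 68.90 sits above the regression line (the line underestimates it by 1.8010).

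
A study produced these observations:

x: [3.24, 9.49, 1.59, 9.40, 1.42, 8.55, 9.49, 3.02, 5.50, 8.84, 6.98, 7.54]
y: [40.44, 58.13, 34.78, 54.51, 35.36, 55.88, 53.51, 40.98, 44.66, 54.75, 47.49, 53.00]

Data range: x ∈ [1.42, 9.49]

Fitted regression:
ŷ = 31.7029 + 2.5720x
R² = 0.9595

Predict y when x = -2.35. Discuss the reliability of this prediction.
The equation gives ŷ = 25.6587; however x = -2.35 is 3.77 units below the observed range, so this extrapolated value should not be trusted.

Prediction calculation:
ŷ = 31.7029 + 2.5720 × (-2.35)
ŷ = 25.6587

Reliability:
- Data range: x ∈ [1.42, 9.49]
- Prediction point: x = -2.35 is 3.77 units below the observed range → this is EXTRAPOLATION, not interpolation

Why that matters here:
- The linear relationship may not hold outside the observed range
- The standard error of prediction grows with (x − x̄)², and x = -2.35 is far from x̄ = 6.26
- Real relationships often flatten, saturate, or turn nonlinear at extremes

The R² = 0.9595 only validates the fit within [1.42, 9.49]; treat ŷ = 25.6587 with caution.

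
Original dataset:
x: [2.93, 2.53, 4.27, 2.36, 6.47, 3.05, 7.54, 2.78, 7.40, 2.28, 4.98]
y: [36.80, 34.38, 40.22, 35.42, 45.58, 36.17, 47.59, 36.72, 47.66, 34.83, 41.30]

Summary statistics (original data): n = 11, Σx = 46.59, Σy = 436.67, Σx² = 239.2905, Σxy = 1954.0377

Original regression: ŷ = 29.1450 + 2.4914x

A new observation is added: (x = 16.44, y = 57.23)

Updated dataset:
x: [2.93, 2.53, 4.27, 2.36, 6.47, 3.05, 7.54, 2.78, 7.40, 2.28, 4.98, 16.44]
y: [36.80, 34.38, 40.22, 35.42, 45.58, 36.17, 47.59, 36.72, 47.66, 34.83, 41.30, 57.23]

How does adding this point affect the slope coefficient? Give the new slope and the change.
The slope changes from 2.4914 to 1.6845 (change of -0.8069, or -32.4%).

The new point has HIGH LEVERAGE: x = 16.44 is far from the original mean x̄ = 46.59/11 ≈ 4.24 (original range [2.28, 7.54]).

Step 1: Update the sums with the new point (n goes from 11 to 12)
Σx  = 46.59 + 16.44 = 63.03
Σy  = 436.67 + 57.23 = 493.90
Σx² = 239.2905 + 16.44² = 239.2905 + 270.2736 = 509.5641
Σxy = 1954.0377 + 16.44×57.23 = 1954.0377 + 940.8612 = 2894.8989

Step 2: Recompute the slope with b₁ = (nΣxy − ΣxΣy) / (nΣx² − (Σx)²)
Numerator   = 12×2894.8989 − 63.03×493.90 = 34738.7868 − 31130.5170 = 3608.2698
Denominator = 12×509.5641 − 63.03² = 6114.7692 − 3972.7809 = 2141.9883
b₁(new) = 3608.2698 / 2141.9883 = 1.6845

(Same formula on the original sums: (11×1954.0377 − 46.59×436.67) / (11×239.2905 − 46.59²) = 1149.9594 / 461.5674 = 2.4914, matching the given fit.)

Step 3: Change in slope
Δβ₁ = 1.6845 − 2.4914 = -0.8069
Relative change = -0.8069 / 2.4914 × 100% = -32.4%
→ the slope decreases when the point is added.

A high-leverage point only changes the slope if it is off the original line; here y = 57.23 is below the original trend, so the slope decreases.
In practice: check such a point for data-entry or measurement error.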